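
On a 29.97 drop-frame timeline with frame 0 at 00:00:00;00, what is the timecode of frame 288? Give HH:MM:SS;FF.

Ten DF minutes hold 17982 frames, so frame 288 lies in block 0 (frames 0–17981) with 288 frames into that block.
The block's first minute is 1800 frames and the rest 1798 each; 288 frames reaches minute 0, so 0 × 18 + 0 × 2 = 0 labels have been skipped so far.
Adding those back, label number 288 + 0 = 288 at 30 labels/s is 9 s + 18 f = 0 h 0 min 9 s frame 18, i.e. 00:00:09;18.

00:00:09;18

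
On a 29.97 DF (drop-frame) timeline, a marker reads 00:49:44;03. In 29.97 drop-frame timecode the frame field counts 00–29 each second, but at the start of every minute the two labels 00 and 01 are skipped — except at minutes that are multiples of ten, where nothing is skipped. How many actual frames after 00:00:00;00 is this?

89433

As if non-drop at 30 labels/s: (0 × 3600 + 49 × 60 + 44) × 30 + 3 = 89523.
Minute boundaries passed: 49; those not divisible by 10: 49 − 4 = 45; dropped labels = 2 × 45 = 90.
Actual frame index = 89523 − 90 = 89433.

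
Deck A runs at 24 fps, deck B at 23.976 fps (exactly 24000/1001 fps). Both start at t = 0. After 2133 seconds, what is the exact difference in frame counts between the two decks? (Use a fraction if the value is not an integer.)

51192/1001 frames

A emits 24 × 2133 = 51192 frames; B emits 24000/1001 × 2133 = 51192000/1001.
Difference = 51192/1001 frames (≈ 51.1409); B is behind A.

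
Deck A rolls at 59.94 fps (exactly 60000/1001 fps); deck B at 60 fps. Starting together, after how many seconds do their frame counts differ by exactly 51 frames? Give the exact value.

The gap grows by |60 − 60000/1001| = 60/1001 frames per second.
Time for a 51-frame gap: 51 ÷ (60/1001) = 850.85 s.

850.85 seconds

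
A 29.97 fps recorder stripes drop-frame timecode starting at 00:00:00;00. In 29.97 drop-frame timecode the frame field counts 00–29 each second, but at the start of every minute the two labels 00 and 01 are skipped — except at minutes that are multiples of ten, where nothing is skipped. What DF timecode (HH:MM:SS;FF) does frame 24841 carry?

00:13:48;25

Each 10-minute DF block holds 10 × 60 × 30 − 9 × 2 = 17982 frames. 24841 ÷ 17982 → 1 full block, remainder 6859.
Within the partial block the first minute is 1800 frames and each further minute 1798, so 3 further minute boundaries passed. Total skipped labels = 18 × 1 + 2 × 3 = 24.
Non-drop label index = 24841 + 24 = 24865; at 30 labels/s that is 00:13:48:25, i.e. DF 00:13:48;25.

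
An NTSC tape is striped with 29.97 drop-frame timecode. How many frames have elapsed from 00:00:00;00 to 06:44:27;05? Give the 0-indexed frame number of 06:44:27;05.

727287

Complete 10-minute blocks: 40, each 17982 frames → 719280.
Remaining 4 whole minutes in the current block: 1800 + 3 × 1798 = 7194 frames.
Within the current minute: 27 × 30 + 5 − 2 = 813 (labels ;00/;01 skipped at this minute). Total = 719280 + 7194 + 813 = 727287.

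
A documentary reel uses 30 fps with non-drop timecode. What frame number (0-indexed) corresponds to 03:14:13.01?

Total seconds to the label: (3 × 3600 + 14 × 60 + 13) = 11653.
Frame index = 11653 × 30 + 1 = 349591.

349591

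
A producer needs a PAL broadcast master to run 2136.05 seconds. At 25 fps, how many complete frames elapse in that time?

Frames = 2136.05 × 25 = 213605/4 ≈ 53401.2500.
Complete frames: 53401.

53401 frames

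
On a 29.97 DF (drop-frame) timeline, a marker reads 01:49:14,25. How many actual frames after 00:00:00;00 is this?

As if non-drop at 30 labels/s: (1 × 3600 + 49 × 60 + 14) × 30 + 25 = 196645.
Minute boundaries passed: 109; those not divisible by 10: 109 − 10 = 99; dropped labels = 2 × 99 = 198.
Actual frame index = 196645 − 198 = 196447.

196447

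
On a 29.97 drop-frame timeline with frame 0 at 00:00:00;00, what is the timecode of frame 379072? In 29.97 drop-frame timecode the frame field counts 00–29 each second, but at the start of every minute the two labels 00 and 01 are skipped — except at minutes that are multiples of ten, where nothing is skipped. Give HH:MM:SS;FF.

03:30:48;10

Ten DF minutes hold 17982 frames, so frame 379072 lies in block 21 (frames 377622–395603) with 1450 frames into that block.
The block's first minute is 1800 frames and the rest 1798 each; 1450 frames reaches minute 0, so 21 × 18 + 0 × 2 = 378 labels have been skipped so far.
Adding those back, label number 379072 + 378 = 379450 at 30 labels/s is 12648 s + 10 f = 3 h 30 min 48 s frame 10, i.e. 03:30:48;10.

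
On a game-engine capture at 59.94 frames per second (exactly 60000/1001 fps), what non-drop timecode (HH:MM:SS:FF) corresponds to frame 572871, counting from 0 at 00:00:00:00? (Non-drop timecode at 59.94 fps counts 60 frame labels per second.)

572871 ÷ 60 = 9547 full seconds, remainder 51 frames.
9547 s = 2 h 39 min 7 s.
Timecode: 02:39:07:51.

02:39:07:51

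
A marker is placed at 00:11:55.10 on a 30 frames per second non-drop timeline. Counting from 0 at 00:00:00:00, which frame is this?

Total seconds to the label: (0 × 3600 + 11 × 60 + 55) = 715.
Frame index = 715 × 30 + 10 = 21460.

21460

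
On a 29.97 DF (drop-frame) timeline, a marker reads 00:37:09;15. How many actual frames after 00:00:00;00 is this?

66817

Complete 10-minute blocks: 3, each 17982 frames → 53946.
Remaining 7 whole minutes in the current block: 1800 + 6 × 1798 = 12588 frames.
Within the current minute: 9 × 30 + 15 − 2 = 283 (labels ;00/;01 skipped at this minute). Total = 53946 + 12588 + 283 = 66817.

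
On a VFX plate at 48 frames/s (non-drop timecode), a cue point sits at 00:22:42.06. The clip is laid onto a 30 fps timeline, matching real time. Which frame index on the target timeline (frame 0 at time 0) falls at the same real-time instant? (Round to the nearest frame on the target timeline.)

Source frame index: (0×3600 + 22×60 + 42) × 48 + 6 = 65382.
Real time: 65382 / (48) = 10897/8 s.
Target frame: (10897/8) × (30) = 163455/4 ≈ 40863.750 → 40864.

frame 40864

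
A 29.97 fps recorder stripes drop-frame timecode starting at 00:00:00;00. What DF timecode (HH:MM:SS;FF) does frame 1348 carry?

00:00:44;28

Ten DF minutes hold 17982 frames, so frame 1348 lies in block 0 (frames 0–17981) with 1348 frames into that block.
The block's first minute is 1800 frames and the rest 1798 each; 1348 frames reaches minute 0, so 0 × 18 + 0 × 2 = 0 labels have been skipped so far.
Adding those back, label number 1348 + 0 = 1348 at 30 labels/s is 44 s + 28 f = 0 h 0 min 44 s frame 28, i.e. 00:00:44;28.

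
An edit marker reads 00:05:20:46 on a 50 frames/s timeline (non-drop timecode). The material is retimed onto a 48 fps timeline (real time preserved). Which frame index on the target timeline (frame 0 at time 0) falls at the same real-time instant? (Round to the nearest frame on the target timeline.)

Source frame index: (0×3600 + 5×60 + 20) × 50 + 46 = 16046.
Real time: 16046 / (50) = 8023/25 s.
Target frame: (8023/25) × (48) = 385104/25 ≈ 15404.160 → 15404.

frame 15404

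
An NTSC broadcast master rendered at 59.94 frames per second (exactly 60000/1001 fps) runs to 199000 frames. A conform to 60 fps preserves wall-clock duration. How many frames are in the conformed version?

199199 frames

Target frames = source frames × (target rate / source rate) = 199000 × (60)/(60000/1001) = 199000 × 1001/1000 = 199199.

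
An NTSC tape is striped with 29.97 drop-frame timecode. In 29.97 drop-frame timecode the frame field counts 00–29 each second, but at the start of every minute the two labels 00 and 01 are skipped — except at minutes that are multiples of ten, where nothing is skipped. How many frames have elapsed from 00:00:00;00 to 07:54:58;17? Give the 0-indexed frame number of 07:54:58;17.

As if non-drop at 30 labels/s: (7 × 3600 + 54 × 60 + 58) × 30 + 17 = 854957.
Minute boundaries passed: 474; those not divisible by 10: 474 − 47 = 427; dropped labels = 2 × 427 = 854.
Actual frame index = 854957 − 854 = 854103.

854103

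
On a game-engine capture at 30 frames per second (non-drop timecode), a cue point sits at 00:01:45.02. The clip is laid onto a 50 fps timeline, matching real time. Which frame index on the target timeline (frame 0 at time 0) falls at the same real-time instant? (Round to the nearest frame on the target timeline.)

Source frame index: (0×3600 + 1×60 + 45) × 30 + 2 = 3152.
Real time: 3152 / (30) = 1576/15 s.
Target frame: (1576/15) × (50) = 15760/3 ≈ 5253.333 → 5253.

frame 5253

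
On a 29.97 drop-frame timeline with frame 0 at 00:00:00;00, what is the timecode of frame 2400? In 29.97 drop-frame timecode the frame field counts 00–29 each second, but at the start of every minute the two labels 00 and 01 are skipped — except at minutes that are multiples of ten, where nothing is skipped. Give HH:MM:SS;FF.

00:01:20;02

Each 10-minute DF block holds 10 × 60 × 30 − 9 × 2 = 17982 frames. 2400 ÷ 17982 → 0 full blocks, remainder 2400.
Within the partial block the first minute is 1800 frames and each further minute 1798, so 1 further minute boundary passed. Total skipped labels = 18 × 0 + 2 × 1 = 2.
Non-drop label index = 2400 + 2 = 2402; at 30 labels/s that is 00:01:20:02, i.e. DF 00:01:20;02.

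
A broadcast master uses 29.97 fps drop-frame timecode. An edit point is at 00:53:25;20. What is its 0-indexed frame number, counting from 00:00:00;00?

As if non-drop at 30 labels/s: (0 × 3600 + 53 × 60 + 25) × 30 + 20 = 96170.
Minute boundaries passed: 53; those not divisible by 10: 53 − 5 = 48; dropped labels = 2 × 48 = 96.
Actual frame index = 96170 − 96 = 96074.

96074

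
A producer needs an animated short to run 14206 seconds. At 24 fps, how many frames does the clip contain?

340944 frames

Frames = 14206 × 24 = 340944.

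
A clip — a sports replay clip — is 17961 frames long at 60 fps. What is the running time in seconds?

Running time = 17961 / (60) = 299.35 s.

299.35 seconds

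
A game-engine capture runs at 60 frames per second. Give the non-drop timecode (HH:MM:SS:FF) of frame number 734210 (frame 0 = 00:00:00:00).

03:23:56:50

734210 ÷ 60 = 12236 full seconds, remainder 50 frames.
12236 s = 3 h 23 min 56 s.
Timecode: 03:23:56:50.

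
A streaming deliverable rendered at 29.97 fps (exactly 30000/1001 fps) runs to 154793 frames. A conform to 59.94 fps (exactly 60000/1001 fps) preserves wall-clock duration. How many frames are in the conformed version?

309586 frames

Target frames = source frames × (target rate / source rate) = 154793 × (60000/1001)/(30000/1001) = 154793 × 2 = 309586.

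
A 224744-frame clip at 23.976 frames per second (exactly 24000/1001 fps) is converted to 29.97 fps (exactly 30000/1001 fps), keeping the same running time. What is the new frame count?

280930 frames

Target frames = source frames × (target rate / source rate) = 224744 × (30000/1001)/(24000/1001) = 224744 × 5/4 = 280930.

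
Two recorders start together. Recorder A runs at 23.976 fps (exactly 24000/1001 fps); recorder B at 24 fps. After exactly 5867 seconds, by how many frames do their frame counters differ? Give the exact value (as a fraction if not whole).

A emits 24000/1001 × 5867 = 140808000/1001 frames; B emits 24 × 5867 = 140808.
Difference = 140808/1001 frames (≈ 140.6673); B is ahead of A.

140808/1001 frames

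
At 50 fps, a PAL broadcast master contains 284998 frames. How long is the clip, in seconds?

Running time = 284998 / (50) = 5699.96 s.

5699.96 seconds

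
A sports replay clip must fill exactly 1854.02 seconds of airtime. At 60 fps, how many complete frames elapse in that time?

Frames = 1854.02 × 60 = 556206/5 ≈ 111241.2000.
Complete frames: 111241.

111241 frames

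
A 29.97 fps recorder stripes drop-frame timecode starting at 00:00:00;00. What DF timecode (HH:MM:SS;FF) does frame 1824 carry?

Ten DF minutes hold 17982 frames, so frame 1824 lies in block 0 (frames 0–17981) with 1824 frames into that block.
The block's first minute is 1800 frames and the rest 1798 each; 1824 frames reaches minute 1, so 0 × 18 + 1 × 2 = 2 labels have been skipped so far.
Adding those back, label number 1824 + 2 = 1826 at 30 labels/s is 60 s + 26 f = 0 h 1 min 0 s frame 26, i.e. 00:01:00;26.

00:01:00;26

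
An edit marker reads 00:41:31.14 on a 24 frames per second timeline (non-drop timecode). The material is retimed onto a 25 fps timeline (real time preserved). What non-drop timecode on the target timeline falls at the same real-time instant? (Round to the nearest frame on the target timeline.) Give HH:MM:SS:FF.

Source frame index: (0×3600 + 41×60 + 31) × 24 + 14 = 59798.
Real time: 59798 / (24) = 29899/12 s.
Target frame: (29899/12) × (25) = 747475/12 ≈ 62289.583 → 62290.
At 25 labels/s: frame 62290 → 00:41:31:15.

00:41:31:15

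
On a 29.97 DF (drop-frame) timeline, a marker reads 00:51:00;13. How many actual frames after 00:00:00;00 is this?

91721

Complete 10-minute blocks: 5, each 17982 frames → 89910.
Remaining 1 whole minute in the current block: 1800 + 0 × 1798 = 1800 frames.
Within the current minute: 0 × 30 + 13 − 2 = 11 (labels ;00/;01 skipped at this minute). Total = 89910 + 1800 + 11 = 91721.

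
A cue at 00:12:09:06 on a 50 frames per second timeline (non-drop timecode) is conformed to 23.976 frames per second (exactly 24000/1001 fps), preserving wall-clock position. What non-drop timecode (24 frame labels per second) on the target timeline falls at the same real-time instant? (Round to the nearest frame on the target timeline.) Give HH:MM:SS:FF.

00:12:08:09

Source frame index: (0×3600 + 12×60 + 9) × 50 + 6 = 36456.
Real time: 36456 / (50) = 18228/25 s.
Target frame: (18228/25) × (24000/1001) = 2499840/143 ≈ 17481.399 → 17481.
At 24 labels/s: frame 17481 → 00:12:08:09.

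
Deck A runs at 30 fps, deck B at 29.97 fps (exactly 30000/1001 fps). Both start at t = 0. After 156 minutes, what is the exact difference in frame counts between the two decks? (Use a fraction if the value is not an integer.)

156 min = 9360 s.
A emits 30 × 9360 = 280800 frames; B emits 30000/1001 × 9360 = 21600000/77.
Difference = 21600/77 frames (≈ 280.5195); B is behind A.

21600/77 frames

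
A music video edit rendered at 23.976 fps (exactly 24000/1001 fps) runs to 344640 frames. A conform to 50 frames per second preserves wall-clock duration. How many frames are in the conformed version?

Target frames = source frames × (target rate / source rate) = 344640 × (50)/(24000/1001) = 344640 × 1001/480 = 718718.

718718 frames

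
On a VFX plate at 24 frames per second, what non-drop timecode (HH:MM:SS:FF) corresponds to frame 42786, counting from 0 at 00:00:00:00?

42786 ÷ 24 = 1782 full seconds, remainder 18 frames.
1782 s = 0 h 29 min 42 s.
Timecode: 00:29:42:18.

00:29:42:18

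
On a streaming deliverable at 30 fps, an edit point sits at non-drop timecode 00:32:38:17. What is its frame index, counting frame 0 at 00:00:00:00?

Total seconds to the label: (0 × 3600 + 32 × 60 + 38) = 1958.
Frame index = 1958 × 30 + 17 = 58757.

58757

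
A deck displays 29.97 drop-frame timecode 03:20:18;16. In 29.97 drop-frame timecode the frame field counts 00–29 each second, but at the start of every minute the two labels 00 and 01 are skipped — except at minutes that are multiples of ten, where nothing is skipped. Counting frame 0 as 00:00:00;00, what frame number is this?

360196

As if non-drop at 30 labels/s: (3 × 3600 + 20 × 60 + 18) × 30 + 16 = 360556.
Minute boundaries passed: 200; those not divisible by 10: 200 − 20 = 180; dropped labels = 2 × 180 = 360.
Actual frame index = 360556 − 360 = 360196.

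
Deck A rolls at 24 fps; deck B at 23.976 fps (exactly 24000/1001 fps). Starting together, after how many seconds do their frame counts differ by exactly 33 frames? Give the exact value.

1376.375 seconds

The gap grows by |24000/1001 − 24| = 24/1001 frames per second.
Time for a 33-frame gap: 33 ÷ (24/1001) = 1376.375 s.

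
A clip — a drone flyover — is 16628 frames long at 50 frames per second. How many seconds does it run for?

332.56 seconds

Running time = 16628 / (50) = 332.56 s.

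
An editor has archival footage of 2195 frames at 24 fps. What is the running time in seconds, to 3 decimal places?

91.458 seconds

Running time = 2195 × 1/24 = 2195/24 s ≈ 91.458 s.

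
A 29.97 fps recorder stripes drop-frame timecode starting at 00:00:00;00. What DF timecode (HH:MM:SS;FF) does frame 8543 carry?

00:04:45;01

Ten DF minutes hold 17982 frames, so frame 8543 lies in block 0 (frames 0–17981) with 8543 frames into that block.
The block's first minute is 1800 frames and the rest 1798 each; 8543 frames reaches minute 4, so 0 × 18 + 4 × 2 = 8 labels have been skipped so far.
Adding those back, label number 8543 + 8 = 8551 at 30 labels/s is 285 s + 1 f = 0 h 4 min 45 s frame 1, i.e. 00:04:45;01.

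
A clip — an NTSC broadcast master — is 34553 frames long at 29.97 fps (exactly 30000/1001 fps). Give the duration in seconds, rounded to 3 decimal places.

Running time = 34553 × 1001/30000 = 34587553/30000 s ≈ 1152.918 s.

1152.918 seconds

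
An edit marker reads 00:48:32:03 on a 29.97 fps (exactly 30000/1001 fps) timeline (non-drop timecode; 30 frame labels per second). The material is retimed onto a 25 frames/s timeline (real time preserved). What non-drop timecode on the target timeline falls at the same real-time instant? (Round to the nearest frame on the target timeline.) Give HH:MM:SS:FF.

00:48:35:00

Source frame index: (0×3600 + 48×60 + 32) × 30 + 3 = 87363.
Real time: 87363 / (30000/1001) = 29150121/10000 s.
Target frame: (29150121/10000) × (25) = 29150121/400 ≈ 72875.303 → 72875.
At 25 labels/s: frame 72875 → 00:48:35:00.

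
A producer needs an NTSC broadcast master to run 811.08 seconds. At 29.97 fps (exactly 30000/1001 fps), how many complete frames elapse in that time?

Frames = 811.08 × 30000/1001 = 24332400/1001 ≈ 24308.0919.
Complete frames: 24308.

24308 frames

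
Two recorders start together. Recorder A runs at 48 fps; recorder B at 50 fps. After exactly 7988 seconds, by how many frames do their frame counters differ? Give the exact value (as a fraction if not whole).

15976 frames

A emits 48 × 7988 = 383424 frames; B emits 50 × 7988 = 399400.
Difference = 15976 frames; B is ahead of A.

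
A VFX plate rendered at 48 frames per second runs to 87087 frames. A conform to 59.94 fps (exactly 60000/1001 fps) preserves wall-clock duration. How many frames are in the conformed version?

Target frames = source frames × (target rate / source rate) = 87087 × (60000/1001)/(48) = 87087 × 1250/1001 = 108750.

108750 frames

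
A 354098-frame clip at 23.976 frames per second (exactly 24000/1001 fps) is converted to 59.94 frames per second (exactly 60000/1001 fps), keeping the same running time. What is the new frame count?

Frames at target rate = 354098 × (60000/1001) / (24000/1001) = 885245.

885245 frames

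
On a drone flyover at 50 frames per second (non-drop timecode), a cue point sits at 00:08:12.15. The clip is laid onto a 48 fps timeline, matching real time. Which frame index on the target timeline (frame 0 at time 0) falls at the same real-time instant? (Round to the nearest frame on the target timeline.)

frame 23630

Source frame index: (0×3600 + 8×60 + 12) × 50 + 15 = 24615.
Real time: 24615 / (50) = 4923/10 s.
Target frame: (4923/10) × (48) = 118152/5 ≈ 23630.400 → 23630.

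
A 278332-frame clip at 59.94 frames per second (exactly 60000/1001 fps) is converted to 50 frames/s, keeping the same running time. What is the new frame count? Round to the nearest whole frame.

232175 frames

Frames at target rate = 278332 × (50) / (60000/1001) = 69652583/300 ≈ 232175.277.
Nearest whole frame: 232175.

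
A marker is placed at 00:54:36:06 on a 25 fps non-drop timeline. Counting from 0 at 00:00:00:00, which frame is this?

81906

Total seconds to the label: (0 × 3600 + 54 × 60 + 36) = 3276.
Frame index = 3276 × 25 + 6 = 81906.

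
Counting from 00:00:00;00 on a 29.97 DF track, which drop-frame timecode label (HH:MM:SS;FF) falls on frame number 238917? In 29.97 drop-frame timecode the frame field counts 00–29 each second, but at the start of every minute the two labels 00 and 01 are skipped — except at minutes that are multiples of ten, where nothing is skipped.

Each 10-minute DF block holds 10 × 60 × 30 − 9 × 2 = 17982 frames. 238917 ÷ 17982 → 13 full blocks, remainder 5151.
Within the partial block the first minute is 1800 frames and each further minute 1798, so 2 further minute boundaries passed. Total skipped labels = 18 × 13 + 2 × 2 = 238.
Non-drop label index = 238917 + 238 = 239155; at 30 labels/s that is 02:12:51:25, i.e. DF 02:12:51;25.

02:12:51;25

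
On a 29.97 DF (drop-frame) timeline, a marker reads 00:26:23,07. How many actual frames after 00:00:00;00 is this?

47449

Complete 10-minute blocks: 2, each 17982 frames → 35964.
Remaining 6 whole minutes in the current block: 1800 + 5 × 1798 = 10790 frames.
Within the current minute: 23 × 30 + 7 − 2 = 695 (labels ;00/;01 skipped at this minute). Total = 35964 + 10790 + 695 = 47449.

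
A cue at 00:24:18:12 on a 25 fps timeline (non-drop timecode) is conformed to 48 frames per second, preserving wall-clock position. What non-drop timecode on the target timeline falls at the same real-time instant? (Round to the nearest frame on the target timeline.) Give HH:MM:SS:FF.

00:24:18:23

Source frame index: (0×3600 + 24×60 + 18) × 25 + 12 = 36462.
Real time: 36462 / (25) = 36462/25 s.
Target frame: (36462/25) × (48) = 1750176/25 ≈ 70007.040 → 70007.
At 48 labels/s: frame 70007 → 00:24:18:23.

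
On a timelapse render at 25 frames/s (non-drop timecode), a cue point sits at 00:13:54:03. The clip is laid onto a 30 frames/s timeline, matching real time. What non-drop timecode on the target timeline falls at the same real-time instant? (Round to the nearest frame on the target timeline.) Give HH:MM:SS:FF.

00:13:54:04

Source frame index: (0×3600 + 13×60 + 54) × 25 + 3 = 20853.
Real time: 20853 / (25) = 20853/25 s.
Target frame: (20853/25) × (30) = 125118/5 ≈ 25023.600 → 25024.
At 30 labels/s: frame 25024 → 00:13:54:04.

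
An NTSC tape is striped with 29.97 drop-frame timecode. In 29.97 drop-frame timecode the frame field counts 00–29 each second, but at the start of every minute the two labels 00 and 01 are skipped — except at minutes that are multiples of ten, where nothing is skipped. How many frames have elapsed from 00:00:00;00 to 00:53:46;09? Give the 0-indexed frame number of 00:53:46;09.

Complete 10-minute blocks: 5, each 17982 frames → 89910.
Remaining 3 whole minutes in the current block: 1800 + 2 × 1798 = 5396 frames.
Within the current minute: 46 × 30 + 9 − 2 = 1387 (labels ;00/;01 skipped at this minute). Total = 89910 + 5396 + 1387 = 96693.

96693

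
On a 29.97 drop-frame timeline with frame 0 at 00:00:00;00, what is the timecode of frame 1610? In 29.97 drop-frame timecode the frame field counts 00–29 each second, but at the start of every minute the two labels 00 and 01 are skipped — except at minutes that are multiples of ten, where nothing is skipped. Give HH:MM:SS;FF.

00:00:53;20

Each 10-minute DF block holds 10 × 60 × 30 − 9 × 2 = 17982 frames. 1610 ÷ 17982 → 0 full blocks, remainder 1610.
Within the partial block the first minute is 1800 frames and each further minute 1798, so 0 further minute boundaries passed. Total skipped labels = 18 × 0 + 2 × 0 = 0.
Non-drop label index = 1610 + 0 = 1610; at 30 labels/s that is 00:00:53:20, i.e. DF 00:00:53;20.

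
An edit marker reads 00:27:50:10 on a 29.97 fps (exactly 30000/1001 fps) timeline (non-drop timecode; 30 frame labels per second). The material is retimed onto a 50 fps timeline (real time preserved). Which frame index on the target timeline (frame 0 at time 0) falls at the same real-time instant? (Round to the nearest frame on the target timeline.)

frame 83600

Source frame index: (0×3600 + 27×60 + 50) × 30 + 10 = 50110.
Real time: 50110 / (30000/1001) = 5016011/3000 s.
Target frame: (5016011/3000) × (50) = 5016011/60 ≈ 83600.183 → 83600.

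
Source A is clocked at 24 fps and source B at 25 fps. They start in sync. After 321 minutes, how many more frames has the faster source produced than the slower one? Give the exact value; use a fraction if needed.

19260 frames

321 min = 19260 s.
A emits 24 × 19260 = 462240 frames; B emits 25 × 19260 = 481500.
Difference = 19260 frames; B is ahead of A.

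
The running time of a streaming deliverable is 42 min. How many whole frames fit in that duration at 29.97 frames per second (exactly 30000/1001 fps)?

75524 frames

42 min = 2520 s.
Frames = 2520 × 30000/1001 = 10800000/143 ≈ 75524.4755.
Complete frames: 75524.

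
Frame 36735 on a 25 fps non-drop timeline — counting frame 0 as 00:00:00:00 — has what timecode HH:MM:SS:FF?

36735 ÷ 25 = 1469 full seconds, remainder 10 frames.
1469 s = 0 h 24 min 29 s.
Timecode: 00:24:29:10.

00:24:29:10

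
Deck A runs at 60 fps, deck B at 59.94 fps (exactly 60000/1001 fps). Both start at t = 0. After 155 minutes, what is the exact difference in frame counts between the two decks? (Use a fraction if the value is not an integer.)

558000/1001 frames

155 min = 9300 s.
A emits 60 × 9300 = 558000 frames; B emits 60000/1001 × 9300 = 558000000/1001.
Difference = 558000/1001 frames (≈ 557.4426); B is behind A.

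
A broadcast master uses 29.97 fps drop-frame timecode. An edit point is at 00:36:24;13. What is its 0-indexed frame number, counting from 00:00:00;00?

Complete 10-minute blocks: 3, each 17982 frames → 53946.
Remaining 6 whole minutes in the current block: 1800 + 5 × 1798 = 10790 frames.
Within the current minute: 24 × 30 + 13 − 2 = 731 (labels ;00/;01 skipped at this minute). Total = 53946 + 10790 + 731 = 65467.

65467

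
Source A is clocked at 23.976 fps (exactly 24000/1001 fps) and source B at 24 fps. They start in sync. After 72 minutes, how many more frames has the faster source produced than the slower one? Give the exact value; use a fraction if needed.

72 min = 4320 s.
A emits 24000/1001 × 4320 = 103680000/1001 frames; B emits 24 × 4320 = 103680.
Difference = 103680/1001 frames (≈ 103.5764); B is ahead of A.

103680/1001 frames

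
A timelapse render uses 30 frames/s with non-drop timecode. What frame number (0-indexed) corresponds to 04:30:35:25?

Total seconds to the label: (4 × 3600 + 30 × 60 + 35) = 16235.
Frame index = 16235 × 30 + 25 = 487075.

487075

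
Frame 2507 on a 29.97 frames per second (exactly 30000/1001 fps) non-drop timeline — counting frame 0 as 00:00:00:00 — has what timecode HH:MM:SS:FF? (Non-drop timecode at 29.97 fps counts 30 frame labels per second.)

2507 ÷ 30 = 83 full seconds, remainder 17 frames.
83 s = 0 h 1 min 23 s.
Timecode: 00:01:23:17.

00:01:23:17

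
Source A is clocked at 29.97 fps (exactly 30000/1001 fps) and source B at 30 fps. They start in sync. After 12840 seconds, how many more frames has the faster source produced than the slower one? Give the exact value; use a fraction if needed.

385200/1001 frames

A emits 30000/1001 × 12840 = 385200000/1001 frames; B emits 30 × 12840 = 385200.
Difference = 385200/1001 frames (≈ 384.8152); B is ahead of A.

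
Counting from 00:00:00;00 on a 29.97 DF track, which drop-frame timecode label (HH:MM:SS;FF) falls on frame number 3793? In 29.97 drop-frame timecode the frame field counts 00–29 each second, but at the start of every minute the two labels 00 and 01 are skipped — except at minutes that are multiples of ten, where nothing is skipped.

Ten DF minutes hold 17982 frames, so frame 3793 lies in block 0 (frames 0–17981) with 3793 frames into that block.
The block's first minute is 1800 frames and the rest 1798 each; 3793 frames reaches minute 2, so 0 × 18 + 2 × 2 = 4 labels have been skipped so far.
Adding those back, label number 3793 + 4 = 3797 at 30 labels/s is 126 s + 17 f = 0 h 2 min 6 s frame 17, i.e. 00:02:06;17.

00:02:06;17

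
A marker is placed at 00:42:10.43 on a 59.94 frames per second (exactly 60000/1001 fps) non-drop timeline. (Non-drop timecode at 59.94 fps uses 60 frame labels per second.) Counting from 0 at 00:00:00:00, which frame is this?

Total seconds to the label: (0 × 3600 + 42 × 60 + 10) = 2530.
Frame index = 2530 × 60 + 43 = 151843.

frame 151843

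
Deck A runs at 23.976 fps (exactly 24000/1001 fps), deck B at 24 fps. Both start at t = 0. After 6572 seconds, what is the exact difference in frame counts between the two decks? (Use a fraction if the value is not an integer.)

157728/1001 frames

A emits 24000/1001 × 6572 = 157728000/1001 frames; B emits 24 × 6572 = 157728.
Difference = 157728/1001 frames (≈ 157.5704); B is ahead of A.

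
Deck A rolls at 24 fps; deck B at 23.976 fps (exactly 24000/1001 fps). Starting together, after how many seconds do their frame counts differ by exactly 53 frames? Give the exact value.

53053/24 seconds

The gap grows by |24000/1001 − 24| = 24/1001 frames per second.
Time for a 53-frame gap: 53 ÷ (24/1001) = 53053/24 s.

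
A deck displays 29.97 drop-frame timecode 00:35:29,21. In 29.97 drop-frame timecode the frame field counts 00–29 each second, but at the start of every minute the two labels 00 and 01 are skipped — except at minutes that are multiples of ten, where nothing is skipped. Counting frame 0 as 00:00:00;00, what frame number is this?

Complete 10-minute blocks: 3, each 17982 frames → 53946.
Remaining 5 whole minutes in the current block: 1800 + 4 × 1798 = 8992 frames.
Within the current minute: 29 × 30 + 21 − 2 = 889 (labels ;00/;01 skipped at this minute). Total = 53946 + 8992 + 889 = 63827.

63827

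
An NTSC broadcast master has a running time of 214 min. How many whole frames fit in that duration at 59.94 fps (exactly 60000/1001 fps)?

214 min = 12840 s.
Frames = 12840 × 60000/1001 = 770400000/1001 ≈ 769630.3696.
Complete frames: 769630.

769630 frames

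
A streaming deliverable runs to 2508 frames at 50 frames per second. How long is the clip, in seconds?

50.16 seconds

Running time = 2508 / (50) = 50.16 s.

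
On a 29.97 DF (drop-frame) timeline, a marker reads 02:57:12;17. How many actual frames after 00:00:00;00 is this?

318657

Complete 10-minute blocks: 17, each 17982 frames → 305694.
Remaining 7 whole minutes in the current block: 1800 + 6 × 1798 = 12588 frames.
Within the current minute: 12 × 30 + 17 − 2 = 375 (labels ;00/;01 skipped at this minute). Total = 305694 + 12588 + 375 = 318657.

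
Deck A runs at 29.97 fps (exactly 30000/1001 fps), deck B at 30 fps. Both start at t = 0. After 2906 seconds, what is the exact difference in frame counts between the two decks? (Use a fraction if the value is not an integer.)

87180/1001 frames

A emits 30000/1001 × 2906 = 87180000/1001 frames; B emits 30 × 2906 = 87180.
Difference = 87180/1001 frames (≈ 87.0929); B is ahead of A.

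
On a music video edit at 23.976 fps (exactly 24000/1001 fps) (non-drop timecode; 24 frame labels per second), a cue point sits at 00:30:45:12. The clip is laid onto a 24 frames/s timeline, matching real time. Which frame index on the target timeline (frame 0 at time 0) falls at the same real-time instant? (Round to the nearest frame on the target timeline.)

Source frame index: (0×3600 + 30×60 + 45) × 24 + 12 = 44292.
Real time: 44292 / (24000/1001) = 3694691/2000 s.
Target frame: (3694691/2000) × (24) = 11084073/250 ≈ 44336.292 → 44336.

frame 44336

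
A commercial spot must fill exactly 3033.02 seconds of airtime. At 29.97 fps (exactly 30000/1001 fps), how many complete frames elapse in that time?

Frames = 3033.02 × 30000/1001 = 90990600/1001 ≈ 90899.7003.
Complete frames: 90899.

90899 frames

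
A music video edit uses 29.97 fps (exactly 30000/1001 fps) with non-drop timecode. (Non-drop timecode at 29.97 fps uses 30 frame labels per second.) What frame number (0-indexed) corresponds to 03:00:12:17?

frame 324377

Total seconds to the label: (3 × 3600 + 0 × 60 + 12) = 10812.
Frame index = 10812 × 30 + 17 = 324377.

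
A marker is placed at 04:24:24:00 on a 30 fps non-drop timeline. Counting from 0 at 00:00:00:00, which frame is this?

Total seconds to the label: (4 × 3600 + 24 × 60 + 24) = 15864.
Frame index = 15864 × 30 + 0 = 475920.

frame 475920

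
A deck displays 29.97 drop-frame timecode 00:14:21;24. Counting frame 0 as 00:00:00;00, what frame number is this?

As if non-drop at 30 labels/s: (0 × 3600 + 14 × 60 + 21) × 30 + 24 = 25854.
Minute boundaries passed: 14; those not divisible by 10: 14 − 1 = 13; dropped labels = 2 × 13 = 26.
Actual frame index = 25854 − 26 = 25828.

25828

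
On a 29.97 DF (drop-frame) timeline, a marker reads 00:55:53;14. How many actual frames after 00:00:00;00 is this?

As if non-drop at 30 labels/s: (0 × 3600 + 55 × 60 + 53) × 30 + 14 = 100604.
Minute boundaries passed: 55; those not divisible by 10: 55 − 5 = 50; dropped labels = 2 × 50 = 100.
Actual frame index = 100604 − 100 = 100504.

100504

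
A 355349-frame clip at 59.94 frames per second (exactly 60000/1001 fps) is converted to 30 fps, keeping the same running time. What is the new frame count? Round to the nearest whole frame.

177852 frames

Frames at target rate = 355349 × (30) / (60000/1001) = 355704349/2000 ≈ 177852.174.
Nearest whole frame: 177852.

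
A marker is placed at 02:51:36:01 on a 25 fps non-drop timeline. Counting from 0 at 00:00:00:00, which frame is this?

frame 257401

Total seconds to the label: (2 × 3600 + 51 × 60 + 36) = 10296.
Frame index = 10296 × 25 + 1 = 257401.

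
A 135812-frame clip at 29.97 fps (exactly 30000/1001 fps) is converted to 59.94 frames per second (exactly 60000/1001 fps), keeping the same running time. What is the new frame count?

Target frames = source frames × (target rate / source rate) = 135812 × (60000/1001)/(30000/1001) = 135812 × 2 = 271624.

271624 frames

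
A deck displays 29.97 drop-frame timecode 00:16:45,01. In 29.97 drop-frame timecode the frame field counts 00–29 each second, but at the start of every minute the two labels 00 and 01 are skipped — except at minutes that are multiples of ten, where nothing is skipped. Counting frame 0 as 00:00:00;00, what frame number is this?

Complete 10-minute blocks: 1, each 17982 frames → 17982.
Remaining 6 whole minutes in the current block: 1800 + 5 × 1798 = 10790 frames.
Within the current minute: 45 × 30 + 1 − 2 = 1349 (labels ;00/;01 skipped at this minute). Total = 17982 + 10790 + 1349 = 30121.

30121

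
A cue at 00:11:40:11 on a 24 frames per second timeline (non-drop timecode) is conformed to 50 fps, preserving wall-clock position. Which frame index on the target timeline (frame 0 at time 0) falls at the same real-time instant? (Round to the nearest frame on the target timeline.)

Source frame index: (0×3600 + 11×60 + 40) × 24 + 11 = 16811.
Real time: 16811 / (24) = 16811/24 s.
Target frame: (16811/24) × (50) = 420275/12 ≈ 35022.917 → 35023.

frame 35023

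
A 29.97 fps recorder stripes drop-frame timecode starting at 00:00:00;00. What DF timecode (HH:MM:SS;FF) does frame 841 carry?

Each 10-minute DF block holds 10 × 60 × 30 − 9 × 2 = 17982 frames. 841 ÷ 17982 → 0 full blocks, remainder 841.
Within the partial block the first minute is 1800 frames and each further minute 1798, so 0 further minute boundaries passed. Total skipped labels = 18 × 0 + 2 × 0 = 0.
Non-drop label index = 841 + 0 = 841; at 30 labels/s that is 00:00:28:01, i.e. DF 00:00:28;01.

00:00:28;01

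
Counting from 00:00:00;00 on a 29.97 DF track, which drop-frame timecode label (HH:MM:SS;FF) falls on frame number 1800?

00:01:00;02

Ten DF minutes hold 17982 frames, so frame 1800 lies in block 0 (frames 0–17981) with 1800 frames into that block.
The block's first minute is 1800 frames and the rest 1798 each; 1800 frames reaches minute 1, so 0 × 18 + 1 × 2 = 2 labels have been skipped so far.
Adding those back, label number 1800 + 2 = 1802 at 30 labels/s is 60 s + 2 f = 0 h 1 min 0 s frame 2, i.e. 00:01:00;02.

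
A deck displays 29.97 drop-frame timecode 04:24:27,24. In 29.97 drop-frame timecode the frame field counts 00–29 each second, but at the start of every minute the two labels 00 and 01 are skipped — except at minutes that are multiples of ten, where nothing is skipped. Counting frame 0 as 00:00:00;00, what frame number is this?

475558

Complete 10-minute blocks: 26, each 17982 frames → 467532.
Remaining 4 whole minutes in the current block: 1800 + 3 × 1798 = 7194 frames.
Within the current minute: 27 × 30 + 24 − 2 = 832 (labels ;00/;01 skipped at this minute). Total = 467532 + 7194 + 832 = 475558.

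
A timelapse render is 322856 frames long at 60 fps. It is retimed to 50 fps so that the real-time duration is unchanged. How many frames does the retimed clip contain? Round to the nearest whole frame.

Frames at target rate = 322856 × (50) / (60) = 807140/3 ≈ 269046.667.
Nearest whole frame: 269047.

269047 frames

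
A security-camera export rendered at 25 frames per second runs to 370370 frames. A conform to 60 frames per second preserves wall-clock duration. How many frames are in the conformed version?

888888 frames

Target frames = source frames × (target rate / source rate) = 370370 × (60)/(25) = 370370 × 12/5 = 888888.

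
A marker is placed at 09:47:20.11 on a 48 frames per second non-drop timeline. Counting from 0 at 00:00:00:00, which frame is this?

Total seconds to the label: (9 × 3600 + 47 × 60 + 20) = 35240.
Frame index = 35240 × 48 + 11 = 1691531.

frame 1691531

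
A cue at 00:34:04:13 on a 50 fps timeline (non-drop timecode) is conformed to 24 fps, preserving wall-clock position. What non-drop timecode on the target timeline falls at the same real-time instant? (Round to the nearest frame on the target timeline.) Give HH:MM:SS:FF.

00:34:04:06

Source frame index: (0×3600 + 34×60 + 4) × 50 + 13 = 102213.
Real time: 102213 / (50) = 102213/50 s.
Target frame: (102213/50) × (24) = 1226556/25 ≈ 49062.240 → 49062.
At 24 labels/s: frame 49062 → 00:34:04:06.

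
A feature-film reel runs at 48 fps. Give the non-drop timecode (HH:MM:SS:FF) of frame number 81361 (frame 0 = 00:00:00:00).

00:28:15:01

81361 ÷ 48 = 1695 full seconds, remainder 1 frame.
1695 s = 0 h 28 min 15 s.
Timecode: 00:28:15:01.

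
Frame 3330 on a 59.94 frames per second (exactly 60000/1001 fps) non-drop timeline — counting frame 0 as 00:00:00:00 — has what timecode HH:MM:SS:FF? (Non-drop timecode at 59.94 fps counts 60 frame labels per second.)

00:00:55:30

3330 ÷ 60 = 55 full seconds, remainder 30 frames.
55 s = 0 h 0 min 55 s.
Timecode: 00:00:55:30.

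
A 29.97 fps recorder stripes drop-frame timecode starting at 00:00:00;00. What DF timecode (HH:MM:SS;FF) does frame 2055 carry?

Ten DF minutes hold 17982 frames, so frame 2055 lies in block 0 (frames 0–17981) with 2055 frames into that block.
The block's first minute is 1800 frames and the rest 1798 each; 2055 frames reaches minute 1, so 0 × 18 + 1 × 2 = 2 labels have been skipped so far.
Adding those back, label number 2055 + 2 = 2057 at 30 labels/s is 68 s + 17 f = 0 h 1 min 8 s frame 17, i.e. 00:01:08;17.

00:01:08;17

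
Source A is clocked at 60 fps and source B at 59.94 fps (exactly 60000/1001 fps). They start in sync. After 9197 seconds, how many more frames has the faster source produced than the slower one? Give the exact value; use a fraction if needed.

551820/1001 frames

A emits 60 × 9197 = 551820 frames; B emits 60000/1001 × 9197 = 551820000/1001.
Difference = 551820/1001 frames (≈ 551.2687); B is behind A.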